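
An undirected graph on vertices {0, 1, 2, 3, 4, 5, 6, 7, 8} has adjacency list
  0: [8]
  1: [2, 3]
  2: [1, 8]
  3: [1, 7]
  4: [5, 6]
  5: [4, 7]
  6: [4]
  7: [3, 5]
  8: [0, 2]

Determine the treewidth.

1

A width-1 tree decomposition is:
Bags: B1 = {0, 8}  B2 = {2, 8}  B3 = {1, 2}  B4 = {1, 3}  B5 = {3, 7}  B6 = {5, 7}  B7 = {4, 5}  B8 = {4, 6}
Tree: B1–B2, B2–B3, B3–B4, B4–B5, B5–B6, B6–B7, B7–B8
The largest bag has 2 vertices, giving width 1; this decomposition certifies tw(G) ≤ 1. Since G has at least one edge (e.g. 0–8), it is not an edgeless graph, so tw(G) ≥ 1. Therefore the treewidth is 1.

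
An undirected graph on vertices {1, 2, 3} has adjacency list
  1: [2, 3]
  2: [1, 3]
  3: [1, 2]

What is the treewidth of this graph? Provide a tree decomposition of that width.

A single bag containing all 3 vertices is trivially a valid decomposition of width 2. For the lower bound, the 3 vertices {1, 2, 3} are pairwise adjacent, and any tree decomposition puts a clique entirely inside one bag — forcing width ≥ 2. Therefore the treewidth is 2.

Treewidth 2.
One optimal decomposition is:
Bags: B1 = {1, 2, 3}
Tree: (single bag)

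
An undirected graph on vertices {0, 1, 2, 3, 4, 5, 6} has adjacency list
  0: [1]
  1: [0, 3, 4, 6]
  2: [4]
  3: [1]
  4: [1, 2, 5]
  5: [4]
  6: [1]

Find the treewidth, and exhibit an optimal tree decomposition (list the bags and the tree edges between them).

Treewidth 1.
Bags: B1 = {1, 6}  B2 = {1, 4}  B3 = {0, 1}  B4 = {2, 4}  B5 = {4, 5}  B6 = {1, 3}
Tree: B1–B2, B2–B3, B2–B4, B4–B5, B3–B6

The largest bag has 2 vertices, giving width 1; this decomposition certifies tw(G) ≤ 1. G has an edge, so its treewidth is at least 1. Hence tw(G) = 1 exactly.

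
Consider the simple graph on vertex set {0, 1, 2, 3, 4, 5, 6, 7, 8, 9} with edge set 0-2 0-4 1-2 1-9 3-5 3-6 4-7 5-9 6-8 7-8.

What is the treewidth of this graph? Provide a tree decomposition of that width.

Treewidth 2.
One optimal decomposition is:
Bags: B1 = {6, 7, 8}  B2 = {4, 6, 7}  B3 = {0, 4, 6}  B4 = {0, 2, 6}  B5 = {1, 2, 6}  B6 = {1, 6, 9}  B7 = {5, 6, 9}  B8 = {3, 5, 6}
Tree: B1–B2, B2–B3, B3–B4, B4–B5, B5–B6, B6–B7, B7–B8

Each bag holds 3 vertices, so the decomposition has width 2, which upper-bounds the treewidth. The edges 6–8–7–4–0–2–1–9–5–3–6 form a cycle, so G is not a tree and its treewidth is at least 2. Therefore the treewidth is 2.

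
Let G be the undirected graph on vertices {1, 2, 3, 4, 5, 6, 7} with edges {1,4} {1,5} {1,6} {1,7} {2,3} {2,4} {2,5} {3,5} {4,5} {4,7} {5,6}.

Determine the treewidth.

A width-2 tree decomposition is:
Bags: B1 = {1, 4, 7}  B2 = {1, 4, 5}  B3 = {2, 4, 5}  B4 = {2, 3, 5}  B5 = {1, 5, 6}
Tree: B1–B2, B2–B3, B3–B4, B2–B5
Each bag holds 3 vertices, so the decomposition has width 2, which upper-bounds the treewidth. For the lower bound, the 3 vertices {1, 4, 5} are pairwise adjacent, and any tree decomposition puts a clique entirely inside one bag — forcing width ≥ 2. Therefore the treewidth is 2.

2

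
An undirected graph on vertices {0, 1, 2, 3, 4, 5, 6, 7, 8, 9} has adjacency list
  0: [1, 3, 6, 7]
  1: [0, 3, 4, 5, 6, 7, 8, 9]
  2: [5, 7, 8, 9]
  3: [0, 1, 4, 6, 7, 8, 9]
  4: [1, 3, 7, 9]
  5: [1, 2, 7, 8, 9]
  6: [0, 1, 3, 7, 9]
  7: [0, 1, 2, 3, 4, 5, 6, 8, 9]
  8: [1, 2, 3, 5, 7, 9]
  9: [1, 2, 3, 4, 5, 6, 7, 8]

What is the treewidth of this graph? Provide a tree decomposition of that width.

Each bag holds 5 vertices, so the decomposition has width 4, which upper-bounds the treewidth. Conversely, {0, 1, 3, 6, 7} is a clique of size 5, and the vertices of any clique must share a bag in every tree decomposition; so some bag has ≥ 5 vertices and tw(G) ≥ 4. Hence tw(G) = 4 exactly.

Treewidth 4.
Bags: B1 = {1, 3, 7, 8, 9}  B2 = {1, 5, 7, 8, 9}  B3 = {1, 3, 6, 7, 9}  B4 = {2, 5, 7, 8, 9}  B5 = {1, 3, 4, 7, 9}  B6 = {0, 1, 3, 6, 7}
Tree: B1–B2, B1–B3, B2–B4, B1–B5, B3–B6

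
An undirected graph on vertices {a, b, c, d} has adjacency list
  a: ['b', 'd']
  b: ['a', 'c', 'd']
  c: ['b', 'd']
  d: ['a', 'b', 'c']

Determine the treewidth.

2

A width-2 tree decomposition is:
Bags: B1 = {b, c, d}  B2 = {a, b, d}
Tree: B1–B2
Each bag holds 3 vertices, so the decomposition has width 2, which upper-bounds the treewidth. Conversely, {b, c, d} is a clique of size 3, and the vertices of any clique must share a bag in every tree decomposition; so some bag has ≥ 3 vertices and tw(G) ≥ 2. Therefore the treewidth is 2.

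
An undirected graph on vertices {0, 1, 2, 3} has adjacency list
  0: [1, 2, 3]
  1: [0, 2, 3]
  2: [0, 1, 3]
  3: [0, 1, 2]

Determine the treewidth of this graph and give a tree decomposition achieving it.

A single bag containing all 4 vertices is trivially a valid decomposition of width 3. On the other hand G contains the 4-clique {0, 1, 2, 3}. A clique must lie in a single bag of any decomposition, so no decomposition can have width below 3. Combining the bounds, tw(G) = 3.

Treewidth 3.
One optimal decomposition is:
Bags: B1 = {0, 1, 2, 3}
Tree: (single bag)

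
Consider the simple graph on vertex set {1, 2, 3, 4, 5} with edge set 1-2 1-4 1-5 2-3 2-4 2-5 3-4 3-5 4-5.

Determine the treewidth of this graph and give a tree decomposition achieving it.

Treewidth 3.
One such decomposition:
Bags: B1 = {1, 2, 4, 5}  B2 = {2, 3, 4, 5}
Tree: B1–B2

Each bag holds 4 vertices, so the decomposition has width 3, which upper-bounds the treewidth. For the lower bound, the 4 vertices {1, 2, 4, 5} are pairwise adjacent, and any tree decomposition puts a clique entirely inside one bag — forcing width ≥ 3. The upper and lower bounds meet at 3, so that is the treewidth.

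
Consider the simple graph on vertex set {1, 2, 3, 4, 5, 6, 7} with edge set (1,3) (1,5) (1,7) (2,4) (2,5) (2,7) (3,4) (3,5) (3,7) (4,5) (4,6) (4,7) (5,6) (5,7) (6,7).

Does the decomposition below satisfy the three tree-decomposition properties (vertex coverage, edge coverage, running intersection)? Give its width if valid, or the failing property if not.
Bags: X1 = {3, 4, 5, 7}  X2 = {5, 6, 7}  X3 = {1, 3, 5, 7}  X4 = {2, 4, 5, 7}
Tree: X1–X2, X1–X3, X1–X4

No — edge (4,6) lies in no bag.

A tree decomposition must satisfy three properties: every vertex lies in some bag; for every edge, both endpoints lie together in some bag; and for every vertex, the bags containing it form a connected subtree. Here edge (4,6) lies in no bag, so the decomposition is invalid.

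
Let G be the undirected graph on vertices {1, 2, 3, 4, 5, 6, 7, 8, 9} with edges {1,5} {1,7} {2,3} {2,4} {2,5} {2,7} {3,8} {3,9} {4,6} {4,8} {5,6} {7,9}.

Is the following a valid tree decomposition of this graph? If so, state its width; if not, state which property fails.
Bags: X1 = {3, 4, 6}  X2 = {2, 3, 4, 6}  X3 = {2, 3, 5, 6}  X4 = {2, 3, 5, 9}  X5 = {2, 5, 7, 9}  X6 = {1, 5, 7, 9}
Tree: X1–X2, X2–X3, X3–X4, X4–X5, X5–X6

No — vertex 8 appears in no bag.

A tree decomposition must satisfy three properties: every vertex lies in some bag; for every edge, both endpoints lie together in some bag; and for every vertex, the bags containing it form a connected subtree. Here vertex 8 appears in no bag, so the decomposition is invalid.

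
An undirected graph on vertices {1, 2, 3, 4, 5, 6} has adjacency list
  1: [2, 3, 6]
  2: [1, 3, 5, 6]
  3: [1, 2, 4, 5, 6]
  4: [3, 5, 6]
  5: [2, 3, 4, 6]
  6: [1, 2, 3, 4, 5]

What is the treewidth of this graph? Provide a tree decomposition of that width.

Each bag holds 4 vertices, so the decomposition has width 3, which upper-bounds the treewidth. Conversely, {1, 2, 3, 6} is a clique of size 4, and the vertices of any clique must share a bag in every tree decomposition; so some bag has ≥ 4 vertices and tw(G) ≥ 3. Hence tw(G) = 3 exactly.

Treewidth 3.
One such decomposition:
Bags: B1 = {1, 2, 3, 6}  B2 = {2, 3, 5, 6}  B3 = {3, 4, 5, 6}
Tree: B1–B2, B2–B3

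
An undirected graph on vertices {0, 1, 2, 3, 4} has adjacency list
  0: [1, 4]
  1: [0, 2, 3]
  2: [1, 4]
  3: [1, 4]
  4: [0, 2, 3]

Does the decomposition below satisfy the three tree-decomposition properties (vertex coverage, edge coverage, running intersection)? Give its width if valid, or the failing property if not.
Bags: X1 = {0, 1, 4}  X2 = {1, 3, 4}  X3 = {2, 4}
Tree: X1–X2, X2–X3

A tree decomposition must satisfy three properties: every vertex lies in some bag; for every edge, both endpoints lie together in some bag; and for every vertex, the bags containing it form a connected subtree. Here edge (1,2) lies in no bag, so the decomposition is invalid.

No — edge (1,2) lies in no bag.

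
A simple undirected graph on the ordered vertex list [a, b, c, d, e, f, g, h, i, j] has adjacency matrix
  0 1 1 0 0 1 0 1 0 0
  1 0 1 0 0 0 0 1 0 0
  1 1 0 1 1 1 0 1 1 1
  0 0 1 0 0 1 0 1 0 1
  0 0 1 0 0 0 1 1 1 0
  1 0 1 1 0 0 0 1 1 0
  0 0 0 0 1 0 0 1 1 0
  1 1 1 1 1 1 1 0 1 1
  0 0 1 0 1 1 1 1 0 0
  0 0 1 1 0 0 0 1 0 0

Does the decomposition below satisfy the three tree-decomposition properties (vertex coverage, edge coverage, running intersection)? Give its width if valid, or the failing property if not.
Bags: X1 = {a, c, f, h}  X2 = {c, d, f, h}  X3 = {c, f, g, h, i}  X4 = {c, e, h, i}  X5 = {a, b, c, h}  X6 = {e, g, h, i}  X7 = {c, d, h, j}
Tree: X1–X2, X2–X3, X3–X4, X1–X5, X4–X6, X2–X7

A tree decomposition must satisfy three properties: every vertex lies in some bag; for every edge, both endpoints lie together in some bag; and for every vertex, the bags containing it form a connected subtree. Here bags containing vertex g are not connected in the tree, so the decomposition is invalid.

No — bags containing vertex g are not connected in the tree.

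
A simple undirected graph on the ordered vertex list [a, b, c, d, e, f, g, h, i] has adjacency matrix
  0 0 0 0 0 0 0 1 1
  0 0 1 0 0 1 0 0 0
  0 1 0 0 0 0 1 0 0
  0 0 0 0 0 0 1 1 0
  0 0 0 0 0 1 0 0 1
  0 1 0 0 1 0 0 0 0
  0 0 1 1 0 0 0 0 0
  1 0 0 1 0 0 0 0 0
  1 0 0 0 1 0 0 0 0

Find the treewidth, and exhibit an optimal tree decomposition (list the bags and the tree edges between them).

Treewidth 2.
Bags: B1 = {e, f, i}  B2 = {a, f, i}  B3 = {a, f, h}  B4 = {d, f, h}  B5 = {d, f, g}  B6 = {c, f, g}  B7 = {b, c, f}
Tree: B1–B2, B2–B3, B3–B4, B4–B5, B5–B6, B6–B7

Every bag has size at most 3, so the width is 3 − 1 = 2 and tw(G) ≤ 2. The edges f–e–i–a–h–d–g–c–b–f form a cycle, so G is not a tree and its treewidth is at least 2. Therefore the treewidth is 2.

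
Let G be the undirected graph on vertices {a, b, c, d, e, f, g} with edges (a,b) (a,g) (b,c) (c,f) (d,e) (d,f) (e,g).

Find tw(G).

2

A width-2 tree decomposition is:
Bags: B1 = {d, e, g}  B2 = {a, d, g}  B3 = {a, b, d}  B4 = {b, c, d}  B5 = {c, d, f}
Tree: B1–B2, B2–B3, B3–B4, B4–B5
The largest bag has 3 vertices, giving width 2; this decomposition certifies tw(G) ≤ 2. The edges d–e–g–a–b–c–f–d form a cycle, so G is not a tree and its treewidth is at least 2. Therefore the treewidth is 2.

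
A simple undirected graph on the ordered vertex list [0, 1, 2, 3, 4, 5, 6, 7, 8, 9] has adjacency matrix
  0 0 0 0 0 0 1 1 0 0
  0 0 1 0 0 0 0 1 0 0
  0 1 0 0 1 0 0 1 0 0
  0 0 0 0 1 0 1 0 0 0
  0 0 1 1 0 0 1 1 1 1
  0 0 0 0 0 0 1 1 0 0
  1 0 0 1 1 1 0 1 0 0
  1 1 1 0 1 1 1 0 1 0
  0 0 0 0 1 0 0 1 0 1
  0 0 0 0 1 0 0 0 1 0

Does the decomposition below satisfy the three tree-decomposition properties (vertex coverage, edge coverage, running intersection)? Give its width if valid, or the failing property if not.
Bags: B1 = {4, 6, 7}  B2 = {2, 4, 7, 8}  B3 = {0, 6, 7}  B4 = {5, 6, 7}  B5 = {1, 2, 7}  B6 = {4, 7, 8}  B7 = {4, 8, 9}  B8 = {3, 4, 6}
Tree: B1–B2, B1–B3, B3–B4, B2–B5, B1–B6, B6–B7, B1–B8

No — bags containing vertex 8 are not connected in the tree.

A tree decomposition must satisfy three properties: every vertex lies in some bag; for every edge, both endpoints lie together in some bag; and for every vertex, the bags containing it form a connected subtree. Here bags containing vertex 8 are not connected in the tree, so the decomposition is invalid.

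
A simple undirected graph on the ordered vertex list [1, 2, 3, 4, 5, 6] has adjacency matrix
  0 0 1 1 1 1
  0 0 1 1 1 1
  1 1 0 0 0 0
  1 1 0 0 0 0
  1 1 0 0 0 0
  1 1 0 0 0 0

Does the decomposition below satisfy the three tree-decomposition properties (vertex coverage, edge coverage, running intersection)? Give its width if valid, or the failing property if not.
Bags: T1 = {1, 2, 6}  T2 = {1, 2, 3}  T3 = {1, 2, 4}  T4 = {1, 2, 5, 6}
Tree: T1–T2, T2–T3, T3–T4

No — bags containing vertex 6 are not connected in the tree.

A tree decomposition must satisfy three properties: every vertex lies in some bag; for every edge, both endpoints lie together in some bag; and for every vertex, the bags containing it form a connected subtree. Here bags containing vertex 6 are not connected in the tree, so the decomposition is invalid.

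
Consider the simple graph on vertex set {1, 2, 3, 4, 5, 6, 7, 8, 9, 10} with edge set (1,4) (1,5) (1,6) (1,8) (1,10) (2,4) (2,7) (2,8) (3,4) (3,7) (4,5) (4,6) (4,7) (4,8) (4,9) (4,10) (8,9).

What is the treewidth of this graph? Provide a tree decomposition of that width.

The largest bag has 3 vertices, giving width 2; this decomposition certifies tw(G) ≤ 2. For the lower bound, the 3 vertices {1, 4, 8} are pairwise adjacent, and any tree decomposition puts a clique entirely inside one bag — forcing width ≥ 2. Combining the bounds, tw(G) = 2.

Treewidth 2.
One such decomposition:
Bags: B1 = {1, 4, 5}  B2 = {1, 4, 8}  B3 = {2, 4, 8}  B4 = {4, 8, 9}  B5 = {2, 4, 7}  B6 = {1, 4, 6}  B7 = {1, 4, 10}  B8 = {3, 4, 7}
Tree: B1–B2, B2–B3, B2–B4, B3–B5, B1–B6, B6–B7, B5–B8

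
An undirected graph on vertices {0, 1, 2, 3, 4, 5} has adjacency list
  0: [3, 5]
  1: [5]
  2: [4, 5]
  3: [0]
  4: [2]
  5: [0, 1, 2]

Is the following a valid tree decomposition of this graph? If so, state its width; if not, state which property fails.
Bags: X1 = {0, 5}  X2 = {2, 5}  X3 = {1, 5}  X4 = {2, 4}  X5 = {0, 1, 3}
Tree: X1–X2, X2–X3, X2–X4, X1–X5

No — bags containing vertex 1 are not connected in the tree.

A tree decomposition must satisfy three properties: every vertex lies in some bag; for every edge, both endpoints lie together in some bag; and for every vertex, the bags containing it form a connected subtree. Here bags containing vertex 1 are not connected in the tree, so the decomposition is invalid.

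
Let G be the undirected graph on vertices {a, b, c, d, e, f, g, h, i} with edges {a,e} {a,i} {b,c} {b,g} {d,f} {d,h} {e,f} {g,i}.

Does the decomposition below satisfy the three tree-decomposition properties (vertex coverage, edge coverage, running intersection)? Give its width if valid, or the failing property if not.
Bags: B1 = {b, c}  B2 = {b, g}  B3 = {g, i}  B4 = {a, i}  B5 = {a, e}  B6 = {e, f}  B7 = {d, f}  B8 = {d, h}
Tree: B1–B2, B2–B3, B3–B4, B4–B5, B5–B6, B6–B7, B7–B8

Every vertex of G appears in some bag (union = {a, b, c, d, e, f, g, h, i}); every edge is covered by a bag; and for each vertex v the set of bags containing v is connected in the bag tree. The decomposition is therefore valid. The largest bag has 2 vertices, so the width is 1.

Yes; width 1.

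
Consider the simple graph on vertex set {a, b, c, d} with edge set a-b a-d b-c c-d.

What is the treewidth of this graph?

A width-2 tree decomposition is:
Bags: B1 = {a, c, d}  B2 = {a, b, c}
Tree: B1–B2
Every bag has size at most 3, so the width is 3 − 1 = 2 and tw(G) ≤ 2. Since a–d–c–b–a is a cycle in G, G is not acyclic. Forests are exactly the graphs of treewidth ≤ 1, so tw(G) ≥ 2. Hence tw(G) = 2 exactly.

2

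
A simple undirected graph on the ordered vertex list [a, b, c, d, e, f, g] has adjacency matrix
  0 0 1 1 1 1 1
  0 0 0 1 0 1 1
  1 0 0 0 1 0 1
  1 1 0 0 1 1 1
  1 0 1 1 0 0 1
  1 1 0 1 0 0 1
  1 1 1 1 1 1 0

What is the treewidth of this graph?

A width-3 tree decomposition is:
Bags: B1 = {a, d, e, g}  B2 = {a, c, e, g}  B3 = {a, d, f, g}  B4 = {b, d, f, g}
Tree: B1–B2, B1–B3, B3–B4
Each bag holds 4 vertices, so the decomposition has width 3, which upper-bounds the treewidth. For the lower bound, the 4 vertices {a, d, e, g} are pairwise adjacent, and any tree decomposition puts a clique entirely inside one bag — forcing width ≥ 3. Hence tw(G) = 3 exactly.

3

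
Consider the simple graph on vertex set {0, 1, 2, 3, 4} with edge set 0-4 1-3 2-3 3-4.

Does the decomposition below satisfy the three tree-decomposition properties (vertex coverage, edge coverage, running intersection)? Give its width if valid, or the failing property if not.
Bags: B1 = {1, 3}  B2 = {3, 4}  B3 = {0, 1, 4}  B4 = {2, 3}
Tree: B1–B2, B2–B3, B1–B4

A tree decomposition must satisfy three properties: every vertex lies in some bag; for every edge, both endpoints lie together in some bag; and for every vertex, the bags containing it form a connected subtree. Here bags containing vertex 1 are not connected in the tree, so the decomposition is invalid.

No — bags containing vertex 1 are not connected in the tree.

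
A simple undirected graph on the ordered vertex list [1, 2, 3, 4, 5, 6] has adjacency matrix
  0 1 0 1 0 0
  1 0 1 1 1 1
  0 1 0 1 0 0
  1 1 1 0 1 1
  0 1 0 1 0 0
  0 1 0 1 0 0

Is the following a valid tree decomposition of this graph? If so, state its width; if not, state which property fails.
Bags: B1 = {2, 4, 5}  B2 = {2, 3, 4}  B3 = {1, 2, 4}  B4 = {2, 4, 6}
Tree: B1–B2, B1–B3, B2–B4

Vertex coverage: the bags together contain {1, 2, 3, 4, 5, 6}, the full vertex set. Edge coverage: each edge of G has both endpoints in at least one bag. Running intersection: for every vertex, the bags containing it form a connected subtree. All three properties hold, so this is a valid tree decomposition of width max|bag| − 1 = 2, and hence tw(G) ≤ 2.

Yes; width 2.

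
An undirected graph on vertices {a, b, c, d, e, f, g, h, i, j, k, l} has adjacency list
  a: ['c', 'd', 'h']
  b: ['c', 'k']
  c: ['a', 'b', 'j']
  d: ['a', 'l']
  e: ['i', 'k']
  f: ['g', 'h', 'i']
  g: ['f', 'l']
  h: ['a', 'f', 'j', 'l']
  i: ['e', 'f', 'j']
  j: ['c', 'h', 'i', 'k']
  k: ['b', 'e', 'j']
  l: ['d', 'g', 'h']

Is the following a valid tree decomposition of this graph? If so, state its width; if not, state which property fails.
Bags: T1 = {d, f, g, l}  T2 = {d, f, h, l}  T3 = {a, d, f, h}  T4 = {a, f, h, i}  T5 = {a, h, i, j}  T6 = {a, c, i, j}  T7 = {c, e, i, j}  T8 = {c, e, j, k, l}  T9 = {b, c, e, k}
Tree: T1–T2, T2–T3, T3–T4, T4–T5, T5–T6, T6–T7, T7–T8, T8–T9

No — bags containing vertex l are not connected in the tree.

A tree decomposition must satisfy three properties: every vertex lies in some bag; for every edge, both endpoints lie together in some bag; and for every vertex, the bags containing it form a connected subtree. Here bags containing vertex l are not connected in the tree, so the decomposition is invalid.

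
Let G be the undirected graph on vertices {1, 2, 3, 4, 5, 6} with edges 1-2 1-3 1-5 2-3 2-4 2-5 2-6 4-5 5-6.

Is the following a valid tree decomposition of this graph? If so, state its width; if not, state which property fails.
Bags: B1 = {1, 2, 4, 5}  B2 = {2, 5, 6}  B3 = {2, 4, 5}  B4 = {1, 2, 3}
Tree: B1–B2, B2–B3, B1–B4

A tree decomposition must satisfy three properties: every vertex lies in some bag; for every edge, both endpoints lie together in some bag; and for every vertex, the bags containing it form a connected subtree. Here bags containing vertex 4 are not connected in the tree, so the decomposition is invalid.

No — bags containing vertex 4 are not connected in the tree.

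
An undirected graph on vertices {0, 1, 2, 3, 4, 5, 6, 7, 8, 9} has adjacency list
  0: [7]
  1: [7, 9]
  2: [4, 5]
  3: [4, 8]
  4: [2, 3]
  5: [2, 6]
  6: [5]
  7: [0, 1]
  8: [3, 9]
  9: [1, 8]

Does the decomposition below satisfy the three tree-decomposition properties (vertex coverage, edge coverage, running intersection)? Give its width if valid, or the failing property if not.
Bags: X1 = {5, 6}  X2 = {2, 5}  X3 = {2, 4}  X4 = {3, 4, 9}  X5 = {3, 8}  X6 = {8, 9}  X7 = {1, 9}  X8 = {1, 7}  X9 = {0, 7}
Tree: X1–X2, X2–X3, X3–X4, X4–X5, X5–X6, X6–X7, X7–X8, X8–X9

A tree decomposition must satisfy three properties: every vertex lies in some bag; for every edge, both endpoints lie together in some bag; and for every vertex, the bags containing it form a connected subtree. Here bags containing vertex 9 are not connected in the tree, so the decomposition is invalid.

No — bags containing vertex 9 are not connected in the tree.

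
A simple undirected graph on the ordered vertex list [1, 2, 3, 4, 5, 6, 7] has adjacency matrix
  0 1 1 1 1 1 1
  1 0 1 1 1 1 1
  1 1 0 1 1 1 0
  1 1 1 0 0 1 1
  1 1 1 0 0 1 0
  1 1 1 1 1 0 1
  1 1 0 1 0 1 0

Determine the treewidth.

4

A width-4 tree decomposition is:
Bags: B1 = {1, 2, 3, 4, 6}  B2 = {1, 2, 3, 5, 6}  B3 = {1, 2, 4, 6, 7}
Tree: B1–B2, B1–B3
The largest bag has 5 vertices, giving width 4; this decomposition certifies tw(G) ≤ 4. Conversely, {1, 2, 3, 4, 6} is a clique of size 5, and the vertices of any clique must share a bag in every tree decomposition; so some bag has ≥ 5 vertices and tw(G) ≥ 4. Hence tw(G) = 4 exactly.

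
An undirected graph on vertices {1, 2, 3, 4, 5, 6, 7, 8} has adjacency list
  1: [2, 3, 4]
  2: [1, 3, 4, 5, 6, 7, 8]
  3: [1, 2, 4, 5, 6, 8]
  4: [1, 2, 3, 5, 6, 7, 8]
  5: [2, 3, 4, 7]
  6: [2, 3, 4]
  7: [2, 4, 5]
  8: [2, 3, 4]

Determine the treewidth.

3

A width-3 tree decomposition is:
Bags: B1 = {2, 3, 4, 5}  B2 = {1, 2, 3, 4}  B3 = {2, 3, 4, 6}  B4 = {2, 4, 5, 7}  B5 = {2, 3, 4, 8}
Tree: B1–B2, B2–B3, B1–B4, B3–B5
The largest bag has 4 vertices, giving width 3; this decomposition certifies tw(G) ≤ 3. On the other hand G contains the 4-clique {2, 3, 4, 8}. A clique must lie in a single bag of any decomposition, so no decomposition can have width below 3. Hence tw(G) = 3 exactly.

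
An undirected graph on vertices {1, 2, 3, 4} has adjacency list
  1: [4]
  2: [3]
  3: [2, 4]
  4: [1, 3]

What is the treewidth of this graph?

A width-1 tree decomposition is:
Bags: B1 = {1, 4}  B2 = {3, 4}  B3 = {2, 3}
Tree: B1–B2, B2–B3
The largest bag has 2 vertices, giving width 1; this decomposition certifies tw(G) ≤ 1. G has an edge, so its treewidth is at least 1. Therefore the treewidth is 1.

1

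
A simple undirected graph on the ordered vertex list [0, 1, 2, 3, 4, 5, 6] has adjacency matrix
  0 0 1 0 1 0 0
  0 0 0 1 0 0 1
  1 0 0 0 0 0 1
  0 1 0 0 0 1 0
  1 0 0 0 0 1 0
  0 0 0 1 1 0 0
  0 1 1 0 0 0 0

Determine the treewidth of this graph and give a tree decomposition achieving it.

Treewidth 2.
One optimal decomposition is:
Bags: B1 = {0, 2, 4}  B2 = {2, 4, 6}  B3 = {1, 4, 6}  B4 = {1, 3, 4}  B5 = {3, 4, 5}
Tree: B1–B2, B2–B3, B3–B4, B4–B5

Every bag has size at most 3, so the width is 3 − 1 = 2 and tw(G) ≤ 2. Since 4–0–2–6–1–3–5–4 is a cycle in G, G is not acyclic. Forests are exactly the graphs of treewidth ≤ 1, so tw(G) ≥ 2. Hence tw(G) = 2 exactly.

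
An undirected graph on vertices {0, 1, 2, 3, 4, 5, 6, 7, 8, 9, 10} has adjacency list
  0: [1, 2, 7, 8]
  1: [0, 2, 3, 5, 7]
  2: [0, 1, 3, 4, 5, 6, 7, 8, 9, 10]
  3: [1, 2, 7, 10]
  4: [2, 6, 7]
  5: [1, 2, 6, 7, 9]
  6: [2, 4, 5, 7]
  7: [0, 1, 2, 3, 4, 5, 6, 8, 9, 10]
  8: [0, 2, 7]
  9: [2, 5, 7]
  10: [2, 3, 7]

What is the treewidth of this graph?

3

A width-3 tree decomposition is:
Bags: B1 = {0, 1, 2, 7}  B2 = {1, 2, 5, 7}  B3 = {1, 2, 3, 7}  B4 = {2, 3, 7, 10}  B5 = {2, 5, 6, 7}  B6 = {0, 2, 7, 8}  B7 = {2, 5, 7, 9}  B8 = {2, 4, 6, 7}
Tree: B1–B2, B2–B3, B3–B4, B2–B5, B1–B6, B5–B7, B5–B8
The largest bag has 4 vertices, giving width 3; this decomposition certifies tw(G) ≤ 3. Conversely, {0, 1, 2, 7} is a clique of size 4, and the vertices of any clique must share a bag in every tree decomposition; so some bag has ≥ 4 vertices and tw(G) ≥ 3. Hence tw(G) = 3 exactly.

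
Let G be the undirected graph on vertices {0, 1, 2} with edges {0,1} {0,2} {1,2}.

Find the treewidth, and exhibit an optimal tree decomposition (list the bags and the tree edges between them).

A single bag containing all 3 vertices is trivially a valid decomposition of width 2. Conversely, {0, 1, 2} is a clique of size 3, and the vertices of any clique must share a bag in every tree decomposition; so some bag has ≥ 3 vertices and tw(G) ≥ 2. Therefore the treewidth is 2.

Treewidth 2.
One such decomposition:
Bags: B1 = {0, 1, 2}
Tree: (single bag)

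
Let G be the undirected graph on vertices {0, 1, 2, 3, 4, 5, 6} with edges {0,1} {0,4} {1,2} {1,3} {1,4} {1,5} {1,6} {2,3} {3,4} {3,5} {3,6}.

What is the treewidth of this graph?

A width-2 tree decomposition is:
Bags: B1 = {1, 2, 3}  B2 = {1, 3, 4}  B3 = {1, 3, 5}  B4 = {1, 3, 6}  B5 = {0, 1, 4}
Tree: B1–B2, B2–B3, B3–B4, B2–B5
Each bag holds 3 vertices, so the decomposition has width 2, which upper-bounds the treewidth. Conversely, {0, 1, 4} is a clique of size 3, and the vertices of any clique must share a bag in every tree decomposition; so some bag has ≥ 3 vertices and tw(G) ≥ 2. Hence tw(G) = 2 exactly.

2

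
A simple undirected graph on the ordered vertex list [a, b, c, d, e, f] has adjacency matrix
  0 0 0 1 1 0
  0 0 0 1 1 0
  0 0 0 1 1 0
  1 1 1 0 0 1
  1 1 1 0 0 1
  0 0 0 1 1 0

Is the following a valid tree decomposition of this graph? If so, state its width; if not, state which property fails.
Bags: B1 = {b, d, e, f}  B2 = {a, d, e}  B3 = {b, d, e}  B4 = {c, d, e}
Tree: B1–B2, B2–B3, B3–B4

A tree decomposition must satisfy three properties: every vertex lies in some bag; for every edge, both endpoints lie together in some bag; and for every vertex, the bags containing it form a connected subtree. Here bags containing vertex b are not connected in the tree, so the decomposition is invalid.

No — bags containing vertex b are not connected in the tree.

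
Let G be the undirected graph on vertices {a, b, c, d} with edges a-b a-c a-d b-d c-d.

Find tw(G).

A width-2 tree decomposition is:
Bags: B1 = {a, b, d}  B2 = {a, c, d}
Tree: B1–B2
Each bag holds 3 vertices, so the decomposition has width 2, which upper-bounds the treewidth. For the lower bound, the 3 vertices {a, c, d} are pairwise adjacent, and any tree decomposition puts a clique entirely inside one bag — forcing width ≥ 2. The upper and lower bounds meet at 2, so that is the treewidth.

2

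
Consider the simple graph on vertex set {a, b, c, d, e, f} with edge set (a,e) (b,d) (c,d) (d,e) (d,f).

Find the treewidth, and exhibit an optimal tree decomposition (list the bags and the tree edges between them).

Treewidth 1.
Bags: B1 = {d, e}  B2 = {b, d}  B3 = {d, f}  B4 = {c, d}  B5 = {a, e}
Tree: B1–B2, B1–B3, B3–B4, B1–B5

Every bag has size at most 2, so the width is 2 − 1 = 1 and tw(G) ≤ 1. Any graph with an edge has treewidth ≥ 1, and G has the edge e–d. The upper and lower bounds meet at 1, so that is the treewidth.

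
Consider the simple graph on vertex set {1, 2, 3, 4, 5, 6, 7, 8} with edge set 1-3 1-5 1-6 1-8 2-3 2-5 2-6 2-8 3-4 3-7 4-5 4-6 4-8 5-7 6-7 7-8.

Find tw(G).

4

A width-4 tree decomposition is:
Bags: B1 = {1, 2, 4, 6, 7}  B2 = {1, 2, 3, 4, 7}  B3 = {1, 2, 4, 5, 7}  B4 = {1, 2, 4, 7, 8}
Tree: B1–B2, B2–B3, B3–B4
The largest bag has 5 vertices, giving width 4; this decomposition certifies tw(G) ≤ 4. For the lower bound: the 5 vertex sets {2,6}, {1,3}, {4,5}, {7}, {8} are disjoint, each induces a connected subgraph, and every pair is joined by at least one edge of G. Contracting each set to a single vertex therefore yields K_{5} as a minor, and since treewidth is minor-monotone, tw(G) ≥ tw(K_{5}) = 4. Therefore the treewidth is 4.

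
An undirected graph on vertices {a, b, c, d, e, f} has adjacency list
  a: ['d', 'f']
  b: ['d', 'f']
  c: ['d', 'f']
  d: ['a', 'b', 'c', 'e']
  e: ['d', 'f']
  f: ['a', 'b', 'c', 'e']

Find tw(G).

2

A width-2 tree decomposition is:
Bags: B1 = {d, e, f}  B2 = {c, d, f}  B3 = {a, d, f}  B4 = {b, d, f}
Tree: B1–B2, B2–B3, B3–B4
Every bag has size at most 3, so the width is 3 − 1 = 2 and tw(G) ≤ 2. Since e–f–c–d–e is a cycle in G, G is not acyclic. Forests are exactly the graphs of treewidth ≤ 1, so tw(G) ≥ 2. Hence tw(G) = 2 exactly.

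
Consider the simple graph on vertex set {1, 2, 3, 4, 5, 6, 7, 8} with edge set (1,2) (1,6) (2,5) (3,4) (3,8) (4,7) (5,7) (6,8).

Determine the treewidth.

A width-2 tree decomposition is:
Bags: B1 = {1, 6, 8}  B2 = {1, 3, 8}  B3 = {1, 3, 4}  B4 = {1, 4, 7}  B5 = {1, 5, 7}  B6 = {1, 2, 5}
Tree: B1–B2, B2–B3, B3–B4, B4–B5, B5–B6
Every bag has size at most 3, so the width is 3 − 1 = 2 and tw(G) ≤ 2. For the lower bound, G contains the cycle 1–6–8–3–4–7–5–2–1, so G is not a forest; only forests have treewidth ≤ 1, hence tw(G) ≥ 2. Hence tw(G) = 2 exactly.

2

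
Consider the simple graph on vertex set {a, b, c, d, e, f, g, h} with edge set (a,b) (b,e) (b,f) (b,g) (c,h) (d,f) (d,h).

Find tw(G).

1

A width-1 tree decomposition is:
Bags: B1 = {b, f}  B2 = {d, f}  B3 = {d, h}  B4 = {b, e}  B5 = {b, g}  B6 = {c, h}  B7 = {a, b}
Tree: B1–B2, B2–B3, B1–B4, B4–B5, B3–B6, B1–B7
Each bag holds 2 vertices, so the decomposition has width 1, which upper-bounds the treewidth. Any graph with an edge has treewidth ≥ 1, and G has the edge f–b. Therefore the treewidth is 1.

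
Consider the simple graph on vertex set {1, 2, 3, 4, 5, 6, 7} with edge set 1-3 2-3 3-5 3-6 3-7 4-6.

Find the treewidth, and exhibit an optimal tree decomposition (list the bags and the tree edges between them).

Each bag holds 2 vertices, so the decomposition has width 1, which upper-bounds the treewidth. Since G has at least one edge (e.g. 6–3), it is not an edgeless graph, so tw(G) ≥ 1. Hence tw(G) = 1 exactly.

Treewidth 1.
One optimal decomposition is:
Bags: B1 = {3, 6}  B2 = {4, 6}  B3 = {3, 5}  B4 = {3, 7}  B5 = {2, 3}  B6 = {1, 3}
Tree: B1–B2, B1–B3, B3–B4, B1–B5, B3–B6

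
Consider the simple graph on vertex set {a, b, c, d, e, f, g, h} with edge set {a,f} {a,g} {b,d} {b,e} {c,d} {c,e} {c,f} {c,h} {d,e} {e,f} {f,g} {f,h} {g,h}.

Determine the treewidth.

2

A width-2 tree decomposition is:
Bags: B1 = {c, f, h}  B2 = {c, e, f}  B3 = {c, d, e}  B4 = {b, d, e}  B5 = {f, g, h}  B6 = {a, f, g}
Tree: B1–B2, B2–B3, B3–B4, B1–B5, B5–B6
Every bag has size at most 3, so the width is 3 − 1 = 2 and tw(G) ≤ 2. On the other hand G contains the 3-clique {c, d, e}. A clique must lie in a single bag of any decomposition, so no decomposition can have width below 2. The upper and lower bounds meet at 2, so that is the treewidth.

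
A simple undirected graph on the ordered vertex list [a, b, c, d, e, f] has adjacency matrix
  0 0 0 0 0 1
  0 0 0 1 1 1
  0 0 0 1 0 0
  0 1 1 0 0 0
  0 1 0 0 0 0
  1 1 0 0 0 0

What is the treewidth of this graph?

A width-1 tree decomposition is:
Bags: B1 = {b, f}  B2 = {a, f}  B3 = {b, d}  B4 = {b, e}  B5 = {c, d}
Tree: B1–B2, B1–B3, B1–B4, B3–B5
The largest bag has 2 vertices, giving width 1; this decomposition certifies tw(G) ≤ 1. Since G has at least one edge (e.g. b–f), it is not an edgeless graph, so tw(G) ≥ 1. Therefore the treewidth is 1.

1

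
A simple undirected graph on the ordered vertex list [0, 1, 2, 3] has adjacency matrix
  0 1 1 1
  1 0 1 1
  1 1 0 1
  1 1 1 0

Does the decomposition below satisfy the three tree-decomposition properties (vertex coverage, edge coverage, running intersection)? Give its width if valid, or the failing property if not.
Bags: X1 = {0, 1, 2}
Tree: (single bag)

No — vertex 3 appears in no bag.

A tree decomposition must satisfy three properties: every vertex lies in some bag; for every edge, both endpoints lie together in some bag; and for every vertex, the bags containing it form a connected subtree. Here vertex 3 appears in no bag, so the decomposition is invalid.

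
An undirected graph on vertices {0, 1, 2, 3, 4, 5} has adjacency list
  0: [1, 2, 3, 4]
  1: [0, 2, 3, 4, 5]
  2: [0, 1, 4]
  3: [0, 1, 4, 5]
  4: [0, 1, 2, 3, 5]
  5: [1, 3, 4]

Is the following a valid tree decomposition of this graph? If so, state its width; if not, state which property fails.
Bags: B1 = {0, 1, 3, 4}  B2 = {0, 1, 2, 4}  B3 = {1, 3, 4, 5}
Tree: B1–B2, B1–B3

Every vertex of G appears in some bag (union = {0, 1, 2, 3, 4, 5}); every edge is covered by a bag; and for each vertex v the set of bags containing v is connected in the bag tree. The decomposition is therefore valid. The largest bag has 4 vertices, so the width is 3.

Yes; width 3.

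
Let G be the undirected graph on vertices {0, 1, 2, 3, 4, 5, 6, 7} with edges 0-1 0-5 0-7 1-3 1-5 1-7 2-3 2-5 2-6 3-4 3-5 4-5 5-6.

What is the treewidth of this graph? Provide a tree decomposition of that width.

Treewidth 2.
Bags: B1 = {1, 3, 5}  B2 = {2, 3, 5}  B3 = {3, 4, 5}  B4 = {0, 1, 5}  B5 = {0, 1, 7}  B6 = {2, 5, 6}
Tree: B1–B2, B2–B3, B1–B4, B4–B5, B2–B6

Every bag has size at most 3, so the width is 3 − 1 = 2 and tw(G) ≤ 2. For the lower bound, the 3 vertices {0, 1, 5} are pairwise adjacent, and any tree decomposition puts a clique entirely inside one bag — forcing width ≥ 2. Therefore the treewidth is 2.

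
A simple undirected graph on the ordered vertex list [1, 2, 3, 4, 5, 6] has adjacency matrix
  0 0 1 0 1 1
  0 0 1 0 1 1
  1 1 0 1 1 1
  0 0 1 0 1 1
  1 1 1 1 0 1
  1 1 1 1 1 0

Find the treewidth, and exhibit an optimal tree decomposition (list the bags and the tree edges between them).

Each bag holds 4 vertices, so the decomposition has width 3, which upper-bounds the treewidth. For the lower bound, the 4 vertices {1, 3, 5, 6} are pairwise adjacent, and any tree decomposition puts a clique entirely inside one bag — forcing width ≥ 3. Hence tw(G) = 3 exactly.

Treewidth 3.
One optimal decomposition is:
Bags: B1 = {3, 4, 5, 6}  B2 = {2, 3, 5, 6}  B3 = {1, 3, 5, 6}
Tree: B1–B2, B2–B3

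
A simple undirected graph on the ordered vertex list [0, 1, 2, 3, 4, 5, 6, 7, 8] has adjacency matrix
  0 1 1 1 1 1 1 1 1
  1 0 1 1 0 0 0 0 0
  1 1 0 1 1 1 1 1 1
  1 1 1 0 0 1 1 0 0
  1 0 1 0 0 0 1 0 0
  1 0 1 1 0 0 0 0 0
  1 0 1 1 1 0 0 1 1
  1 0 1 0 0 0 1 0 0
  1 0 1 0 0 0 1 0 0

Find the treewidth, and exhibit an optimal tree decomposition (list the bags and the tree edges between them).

Treewidth 3.
One such decomposition:
Bags: B1 = {0, 2, 3, 6}  B2 = {0, 1, 2, 3}  B3 = {0, 2, 6, 8}  B4 = {0, 2, 6, 7}  B5 = {0, 2, 4, 6}  B6 = {0, 2, 3, 5}
Tree: B1–B2, B1–B3, B3–B4, B1–B5, B2–B6

Every bag has size at most 4, so the width is 4 − 1 = 3 and tw(G) ≤ 3. On the other hand G contains the 4-clique {0, 1, 2, 3}. A clique must lie in a single bag of any decomposition, so no decomposition can have width below 3. Therefore the treewidth is 3.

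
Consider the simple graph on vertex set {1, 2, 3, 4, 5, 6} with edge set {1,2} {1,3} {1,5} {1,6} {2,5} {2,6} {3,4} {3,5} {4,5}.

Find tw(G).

A width-2 tree decomposition is:
Bags: B1 = {1, 2, 5}  B2 = {1, 3, 5}  B3 = {1, 2, 6}  B4 = {3, 4, 5}
Tree: B1–B2, B1–B3, B2–B4
Each bag holds 3 vertices, so the decomposition has width 2, which upper-bounds the treewidth. Conversely, {1, 2, 5} is a clique of size 3, and the vertices of any clique must share a bag in every tree decomposition; so some bag has ≥ 3 vertices and tw(G) ≥ 2. The upper and lower bounds meet at 2, so that is the treewidth.

2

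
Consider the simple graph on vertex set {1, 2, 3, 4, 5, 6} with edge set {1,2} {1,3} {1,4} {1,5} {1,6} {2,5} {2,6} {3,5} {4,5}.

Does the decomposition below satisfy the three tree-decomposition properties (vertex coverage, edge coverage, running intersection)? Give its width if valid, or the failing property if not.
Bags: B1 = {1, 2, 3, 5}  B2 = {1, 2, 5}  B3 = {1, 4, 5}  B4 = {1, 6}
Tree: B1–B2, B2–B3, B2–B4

A tree decomposition must satisfy three properties: every vertex lies in some bag; for every edge, both endpoints lie together in some bag; and for every vertex, the bags containing it form a connected subtree. Here edge (2,6) lies in no bag, so the decomposition is invalid.

No — edge (2,6) lies in no bag.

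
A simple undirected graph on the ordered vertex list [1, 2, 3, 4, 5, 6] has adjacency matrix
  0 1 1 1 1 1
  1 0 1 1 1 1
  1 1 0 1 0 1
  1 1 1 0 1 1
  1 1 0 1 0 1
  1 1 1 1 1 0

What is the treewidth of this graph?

A width-4 tree decomposition is:
Bags: B1 = {1, 2, 3, 4, 6}  B2 = {1, 2, 4, 5, 6}
Tree: B1–B2
The largest bag has 5 vertices, giving width 4; this decomposition certifies tw(G) ≤ 4. For the lower bound, the 5 vertices {1, 2, 3, 4, 6} are pairwise adjacent, and any tree decomposition puts a clique entirely inside one bag — forcing width ≥ 4. Hence tw(G) = 4 exactly.

4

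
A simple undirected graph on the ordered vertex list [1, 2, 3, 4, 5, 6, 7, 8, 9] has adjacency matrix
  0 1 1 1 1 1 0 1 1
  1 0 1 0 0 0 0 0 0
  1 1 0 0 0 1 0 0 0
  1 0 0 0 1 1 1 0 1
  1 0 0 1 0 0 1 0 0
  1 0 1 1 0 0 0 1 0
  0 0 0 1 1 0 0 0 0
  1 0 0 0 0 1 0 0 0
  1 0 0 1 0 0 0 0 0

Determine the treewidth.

2

A width-2 tree decomposition is:
Bags: B1 = {1, 4, 6}  B2 = {1, 4, 5}  B3 = {1, 3, 6}  B4 = {4, 5, 7}  B5 = {1, 4, 9}  B6 = {1, 6, 8}  B7 = {1, 2, 3}
Tree: B1–B2, B1–B3, B2–B4, B2–B5, B3–B6, B3–B7
Each bag holds 3 vertices, so the decomposition has width 2, which upper-bounds the treewidth. On the other hand G contains the 3-clique {1, 6, 8}. A clique must lie in a single bag of any decomposition, so no decomposition can have width below 2. The upper and lower bounds meet at 2, so that is the treewidth.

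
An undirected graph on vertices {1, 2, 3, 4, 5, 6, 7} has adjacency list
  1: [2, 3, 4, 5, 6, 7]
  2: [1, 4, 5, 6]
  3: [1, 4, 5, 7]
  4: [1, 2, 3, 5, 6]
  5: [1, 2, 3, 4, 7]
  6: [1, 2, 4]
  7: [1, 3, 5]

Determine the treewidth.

A width-3 tree decomposition is:
Bags: B1 = {1, 2, 4, 5}  B2 = {1, 2, 4, 6}  B3 = {1, 3, 4, 5}  B4 = {1, 3, 5, 7}
Tree: B1–B2, B1–B3, B3–B4
Each bag holds 4 vertices, so the decomposition has width 3, which upper-bounds the treewidth. Conversely, {1, 2, 4, 5} is a clique of size 4, and the vertices of any clique must share a bag in every tree decomposition; so some bag has ≥ 4 vertices and tw(G) ≥ 3. The upper and lower bounds meet at 3, so that is the treewidth.

3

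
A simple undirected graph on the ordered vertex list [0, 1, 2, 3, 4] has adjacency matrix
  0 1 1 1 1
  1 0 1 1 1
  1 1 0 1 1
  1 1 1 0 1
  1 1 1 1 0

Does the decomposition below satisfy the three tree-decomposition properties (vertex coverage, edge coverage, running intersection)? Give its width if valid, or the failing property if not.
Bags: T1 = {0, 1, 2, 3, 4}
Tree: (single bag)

Yes; width 4.

Every vertex of G appears in some bag (union = {0, 1, 2, 3, 4}); every edge is covered by a bag; and for each vertex v the set of bags containing v is connected in the bag tree. The decomposition is therefore valid. The largest bag has 5 vertices, so the width is 4.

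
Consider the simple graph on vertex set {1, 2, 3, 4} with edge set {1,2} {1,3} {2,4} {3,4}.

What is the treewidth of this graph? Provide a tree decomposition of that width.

The largest bag has 3 vertices, giving width 2; this decomposition certifies tw(G) ≤ 2. Since 4–2–1–3–4 is a cycle in G, G is not acyclic. Forests are exactly the graphs of treewidth ≤ 1, so tw(G) ≥ 2. Hence tw(G) = 2 exactly.

Treewidth 2.
One optimal decomposition is:
Bags: B1 = {1, 2, 4}  B2 = {1, 3, 4}
Tree: B1–B2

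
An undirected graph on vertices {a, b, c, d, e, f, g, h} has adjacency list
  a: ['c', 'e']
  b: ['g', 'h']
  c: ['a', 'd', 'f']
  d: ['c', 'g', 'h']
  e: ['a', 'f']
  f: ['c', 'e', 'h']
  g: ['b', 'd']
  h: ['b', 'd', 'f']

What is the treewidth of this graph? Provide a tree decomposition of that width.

Treewidth 2.
One optimal decomposition is:
Bags: B1 = {a, e, f}  B2 = {a, c, f}  B3 = {c, f, h}  B4 = {c, d, h}  B5 = {b, d, h}  B6 = {b, d, g}
Tree: B1–B2, B2–B3, B3–B4, B4–B5, B5–B6

Every bag has size at most 3, so the width is 3 − 1 = 2 and tw(G) ≤ 2. Since e–a–c–f–e is a cycle in G, G is not acyclic. Forests are exactly the graphs of treewidth ≤ 1, so tw(G) ≥ 2. Hence tw(G) = 2 exactly.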